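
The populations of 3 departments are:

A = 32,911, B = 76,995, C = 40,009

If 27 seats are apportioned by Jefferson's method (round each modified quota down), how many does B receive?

Standard divisor 149915/27 ≈ 5552.407; standard quotas: A 5.927, B 13.867, C 7.206.
Rounding down gives 5, 13, 7 = 25 seats, so the divisor must be adjusted.
With modified divisor 5300: modified quotas A 6.210, B 14.527, C 7.549.
Rounding down: A 6, B 14, C 7 (total 27).
B receives 14.

14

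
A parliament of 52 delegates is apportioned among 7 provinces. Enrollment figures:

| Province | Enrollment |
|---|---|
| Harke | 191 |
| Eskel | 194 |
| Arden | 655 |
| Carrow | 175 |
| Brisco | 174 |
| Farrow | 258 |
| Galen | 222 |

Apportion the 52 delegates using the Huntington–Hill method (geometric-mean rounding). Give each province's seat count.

Harke 5, Eskel 6, Arden 18, Carrow 5, Brisco 5, Farrow 7, Galen 6

With divisor 35.4189: modified quotas Harke 5.393, Eskel 5.477, Arden 18.493, Carrow 4.941, Brisco 4.913, Farrow 7.284, Galen 6.268.
Geometric-mean thresholds: Harke √(5·6)=5.477, Eskel √(5·6)=5.477, Arden √(18·19)=18.493, Carrow √(4·5)=4.472, Brisco √(4·5)=4.472, Farrow √(7·8)=7.483, Galen √(6·7)=6.481.
Each quota rounded against its threshold gives Harke 5, Eskel 6, Arden 18, Carrow 5, Brisco 5, Farrow 7, Galen 6 (total 52).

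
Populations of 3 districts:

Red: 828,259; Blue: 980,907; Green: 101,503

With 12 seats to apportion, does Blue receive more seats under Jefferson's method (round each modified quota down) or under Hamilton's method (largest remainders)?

Jefferson

Jefferson: Red 5, Blue 7, Green 0.
Hamilton: Red 5, Blue 6, Green 1.
Blue gets 7 under Jefferson and 6 under Hamilton.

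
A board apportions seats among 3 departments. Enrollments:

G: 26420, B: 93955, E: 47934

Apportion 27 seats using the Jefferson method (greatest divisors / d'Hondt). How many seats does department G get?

Standard divisor 168309/27 ≈ 6233.667; standard quotas: G 4.238, B 15.072, E 7.690.
Rounding down gives 4, 15, 7 = 26 seats, so the divisor must be adjusted.
With modified divisor 5900: modified quotas G 4.478, B 15.925, E 8.124.
Rounding down: G 4, B 15, E 8 (total 27).
G receives 4.

4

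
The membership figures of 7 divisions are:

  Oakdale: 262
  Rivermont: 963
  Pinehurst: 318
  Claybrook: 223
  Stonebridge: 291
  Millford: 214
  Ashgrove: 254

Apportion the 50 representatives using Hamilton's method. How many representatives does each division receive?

Oakdale: 5, Rivermont: 19, Pinehurst: 6, Claybrook: 5, Stonebridge: 6, Millford: 4, Ashgrove: 5

The standard divisor is 2525/50 ≈ 50.5.
Standard quotas: Oakdale 5.188, Rivermont 19.069, Pinehurst 6.297, Claybrook 4.416, Stonebridge 5.762, Millford 4.238, Ashgrove 5.030.
Lower quotas: Oakdale 5, Rivermont 19, Pinehurst 6, Claybrook 4, Stonebridge 5, Millford 4, Ashgrove 5 (sum 48, leaving 2 seats).
Remainders in descending order: Stonebridge 0.762, Claybrook 0.416, Pinehurst 0.297, Millford 0.238, Oakdale 0.188, Rivermont 0.069, Ashgrove 0.030.
Largest remainders: Stonebridge, Claybrook receive the extra seats.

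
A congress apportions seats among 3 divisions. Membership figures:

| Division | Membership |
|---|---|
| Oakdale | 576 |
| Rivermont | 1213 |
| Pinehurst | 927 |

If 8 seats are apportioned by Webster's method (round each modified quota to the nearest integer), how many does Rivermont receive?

3

Standard divisor 2716/8 ≈ 339.5; standard quotas: Oakdale 1.697, Rivermont 3.573, Pinehurst 2.730.
Rounding to the nearest integer gives 2, 4, 3 = 9 seats, so the divisor must be adjusted.
With modified divisor 360: modified quotas Oakdale 1.600, Rivermont 3.369, Pinehurst 2.575.
Rounding to the nearest integer: Oakdale 2, Rivermont 3, Pinehurst 3 (total 8).
Rivermont receives 3.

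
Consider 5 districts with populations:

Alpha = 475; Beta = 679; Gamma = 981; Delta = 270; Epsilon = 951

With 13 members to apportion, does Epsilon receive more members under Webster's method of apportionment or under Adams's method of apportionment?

Webster: Alpha 2, Beta 2, Gamma 4, Delta 1, Epsilon 4.
Adams: Alpha 2, Beta 3, Gamma 4, Delta 1, Epsilon 3.
Epsilon gets 4 under Webster and 3 under Adams.

Webster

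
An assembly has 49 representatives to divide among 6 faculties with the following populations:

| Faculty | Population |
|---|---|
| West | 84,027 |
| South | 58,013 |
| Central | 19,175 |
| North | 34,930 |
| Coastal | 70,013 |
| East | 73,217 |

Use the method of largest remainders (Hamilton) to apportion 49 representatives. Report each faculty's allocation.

The standard divisor is 339375/49 ≈ 6926.02.
Standard quotas: West 12.1321, South 8.3761, Central 2.7685, North 5.0433, Coastal 10.1087, East 10.5713.
Lower quotas: West 12, South 8, Central 2, North 5, Coastal 10, East 10 (sum 47, leaving 2 seats).
Remainders in descending order: Central 0.7685, East 0.5713, South 0.3761, West 0.1321, Coastal 0.1087, North 0.0433.
Largest remainders: Central, East receive the extra seats.

West: 12, South: 8, Central: 3, North: 5, Coastal: 10, East: 11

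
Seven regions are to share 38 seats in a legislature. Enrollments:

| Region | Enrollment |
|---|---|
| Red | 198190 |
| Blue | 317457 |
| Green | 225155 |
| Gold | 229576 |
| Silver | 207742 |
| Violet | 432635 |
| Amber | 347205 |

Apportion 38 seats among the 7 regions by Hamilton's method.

The standard divisor is 1957960/38 ≈ 51525.263.
Standard quotas: Red 3.8465, Blue 6.1612, Green 4.3698, Gold 4.4556, Silver 4.0318, Violet 8.3966, Amber 6.7385.
Lower quotas: Red 3, Blue 6, Green 4, Gold 4, Silver 4, Violet 8, Amber 6 (sum 35, leaving 3 seats).
Remainders in descending order: Red 0.8465, Amber 0.7385, Gold 0.4556, Violet 0.3966, Green 0.3698, Blue 0.1612, Silver 0.0318.
Largest remainders: Red, Amber, Gold receive the extra seats.

Red 4, Blue 6, Green 4, Gold 5, Silver 4, Violet 8, Amber 7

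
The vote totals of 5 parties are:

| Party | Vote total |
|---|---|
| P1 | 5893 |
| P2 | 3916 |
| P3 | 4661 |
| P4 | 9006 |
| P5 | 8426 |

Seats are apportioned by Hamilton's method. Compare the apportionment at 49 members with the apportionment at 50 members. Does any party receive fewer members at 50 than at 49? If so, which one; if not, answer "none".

none

At 49 seats: P1 9, P2 6, P3 7, P4 14, P5 13.
At 50 seats: P1 9, P2 6, P3 8, P4 14, P5 13.
No party's allocation decreased.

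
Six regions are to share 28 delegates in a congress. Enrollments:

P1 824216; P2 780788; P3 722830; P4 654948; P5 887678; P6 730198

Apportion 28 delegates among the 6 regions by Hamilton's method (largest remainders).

P1 5; P2 5; P3 4; P4 4; P5 5; P6 5

The standard divisor is 4600658/28 ≈ 164309.214.
Standard quotas: P1 5.0162, P2 4.7519, P3 4.3992, P4 3.9861, P5 5.4025, P6 4.4440.
Lower quotas: P1 5, P2 4, P3 4, P4 3, P5 5, P6 4 (sum 25, leaving 3 seats).
Remainders in descending order: P4 0.9861, P2 0.7519, P6 0.4440, P5 0.4025, P3 0.3992, P1 0.0162.
Largest remainders: P4, P2, P6 receive the extra seats.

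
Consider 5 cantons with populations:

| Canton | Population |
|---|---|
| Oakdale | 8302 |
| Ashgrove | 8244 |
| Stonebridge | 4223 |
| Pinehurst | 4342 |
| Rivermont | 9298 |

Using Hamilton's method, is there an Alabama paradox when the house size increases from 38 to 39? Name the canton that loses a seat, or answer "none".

At 38 seats: Oakdale 9, Ashgrove 9, Stonebridge 5, Pinehurst 5, Rivermont 10.
At 39 seats: Oakdale 9, Ashgrove 9, Stonebridge 5, Pinehurst 5, Rivermont 11.
No canton's allocation decreased.

none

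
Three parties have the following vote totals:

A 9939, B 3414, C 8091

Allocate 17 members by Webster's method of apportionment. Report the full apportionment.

A 8, B 3, C 6

Standard divisor 21444/17 ≈ 1261.412; standard quotas: A 7.879, B 2.706, C 6.414.
Rounding to the nearest integer gives A 8, B 3, C 6 — total 17, matching the house size, so no adjustment is needed.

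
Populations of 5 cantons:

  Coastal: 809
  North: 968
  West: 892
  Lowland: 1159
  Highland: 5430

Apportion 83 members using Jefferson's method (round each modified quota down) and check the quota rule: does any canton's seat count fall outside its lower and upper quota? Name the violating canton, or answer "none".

Highland

Standard quotas: Coastal 7.253, North 8.678, West 7.997, Lowland 10.391, Highland 48.681.
Jefferson allocation: Coastal 7, North 8, West 8, Lowland 10, Highland 50.
Highland has quota 48.681 (lower 48, upper 49) but receives 50 — outside the quota interval.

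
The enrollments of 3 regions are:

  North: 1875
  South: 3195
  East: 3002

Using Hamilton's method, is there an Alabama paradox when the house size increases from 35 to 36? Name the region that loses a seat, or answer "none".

At 35 seats: North 8, South 14, East 13.
At 36 seats: North 8, South 14, East 14.
No region's allocation decreased.

none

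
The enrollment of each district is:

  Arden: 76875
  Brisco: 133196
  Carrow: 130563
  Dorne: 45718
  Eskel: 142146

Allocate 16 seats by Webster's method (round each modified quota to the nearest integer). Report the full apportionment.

Standard divisor 528498/16 ≈ 33031.125; standard quotas: Arden 2.327, Brisco 4.032, Carrow 3.953, Dorne 1.384, Eskel 4.303.
Rounding to the nearest integer gives 2, 4, 4, 1, 4 = 15 seats, so the divisor must be adjusted.
With modified divisor 31200: modified quotas Arden 2.464, Brisco 4.269, Carrow 4.185, Dorne 1.465, Eskel 4.556.
Rounding to the nearest integer: Arden 2, Brisco 4, Carrow 4, Dorne 1, Eskel 5 (total 16).

Arden=2, Brisco=4, Carrow=4, Dorne=1, Eskel=5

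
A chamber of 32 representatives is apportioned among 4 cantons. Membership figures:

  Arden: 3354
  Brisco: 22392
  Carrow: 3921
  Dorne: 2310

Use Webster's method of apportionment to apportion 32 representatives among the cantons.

Arden 3; Brisco 23; Carrow 4; Dorne 2

Standard divisor 31977/32 ≈ 999.281; standard quotas: Arden 3.356, Brisco 22.408, Carrow 3.924, Dorne 2.312.
Rounding to the nearest integer gives 3, 22, 4, 2 = 31 seats, so the divisor must be adjusted.
With modified divisor 980: modified quotas Arden 3.422, Brisco 22.849, Carrow 4.001, Dorne 2.357.
Rounding to the nearest integer: Arden 3, Brisco 23, Carrow 4, Dorne 2 (total 32).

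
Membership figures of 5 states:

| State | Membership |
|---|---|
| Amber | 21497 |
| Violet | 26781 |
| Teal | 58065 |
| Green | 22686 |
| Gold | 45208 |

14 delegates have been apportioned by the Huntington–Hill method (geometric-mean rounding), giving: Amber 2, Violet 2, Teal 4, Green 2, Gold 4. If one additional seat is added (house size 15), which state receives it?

Priority for the next seat is population ÷ (√(s·(s+1))).
Priorities: Amber 8776.114, Violet 10933.297, Teal 12983.729, Green 9261.521, Gold 10108.816.
Highest priority: Teal.

Teal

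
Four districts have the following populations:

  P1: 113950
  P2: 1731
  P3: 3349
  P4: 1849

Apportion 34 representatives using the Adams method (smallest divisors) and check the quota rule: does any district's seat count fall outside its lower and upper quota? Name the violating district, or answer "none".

Standard quotas: P1 32.051, P2 0.487, P3 0.942, P4 0.520.
Adams allocation: P1 31, P2 1, P3 1, P4 1.
P1 has quota 32.051 (lower 32, upper 33) but receives 31 — outside the quota interval.

P1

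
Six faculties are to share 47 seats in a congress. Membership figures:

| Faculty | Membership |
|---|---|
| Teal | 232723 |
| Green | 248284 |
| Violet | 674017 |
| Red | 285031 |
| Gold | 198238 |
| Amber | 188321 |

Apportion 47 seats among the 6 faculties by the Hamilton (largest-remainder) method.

Teal: 6, Green: 7, Violet: 17, Red: 7, Gold: 5, Amber: 5

The standard divisor is 1826614/47 ≈ 38864.128.
Standard quotas: Teal 5.9881, Green 6.3885, Violet 17.3429, Red 7.3340, Gold 5.1008, Amber 4.8456.
Lower quotas: Teal 5, Green 6, Violet 17, Red 7, Gold 5, Amber 4 (sum 44, leaving 3 seats).
Remainders in descending order: Teal 0.9881, Amber 0.8456, Green 0.3885, Violet 0.3429, Red 0.3340, Gold 0.1008.
The surplus seats go to Teal, Amber, Green.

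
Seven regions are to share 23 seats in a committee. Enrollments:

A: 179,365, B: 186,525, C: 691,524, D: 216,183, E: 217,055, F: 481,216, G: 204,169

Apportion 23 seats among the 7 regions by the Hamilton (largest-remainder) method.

A=2, B=2, C=8, D=2, E=2, F=5, G=2

Standard divisor: 2176037 ÷ 23 ≈ 94610.304.
Standard quotas: A 1.8958, B 1.9715, C 7.3092, D 2.2850, E 2.2942, F 5.0863, G 2.1580.
Lower quotas: A 1, B 1, C 7, D 2, E 2, F 5, G 2 (sum 20, leaving 3 seats).
Remainders in descending order: B 0.9715, A 0.8958, C 0.3092, E 0.2942, D 0.2850, G 0.1580, F 0.0863.
Largest remainders: B, A, C receive the extra seats.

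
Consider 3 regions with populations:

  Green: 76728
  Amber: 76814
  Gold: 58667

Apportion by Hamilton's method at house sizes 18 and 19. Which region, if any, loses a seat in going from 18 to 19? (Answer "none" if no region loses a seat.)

none

At 18 seats: Green 6, Amber 7, Gold 5.
At 19 seats: Green 7, Amber 7, Gold 5.
No region's allocation decreased.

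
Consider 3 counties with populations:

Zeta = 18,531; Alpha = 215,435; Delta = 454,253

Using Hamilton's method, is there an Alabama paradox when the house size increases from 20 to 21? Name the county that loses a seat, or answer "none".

At 20 seats: Zeta 1, Alpha 6, Delta 13.
At 21 seats: Zeta 0, Alpha 7, Delta 14.
Zeta drops from 1 to 0.

Zeta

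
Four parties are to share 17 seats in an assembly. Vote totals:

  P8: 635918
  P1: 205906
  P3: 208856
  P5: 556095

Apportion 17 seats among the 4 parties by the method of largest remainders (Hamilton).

The standard divisor is 1606775/17 ≈ 94516.176.
Standard quotas: P8 6.7281, P1 2.1785, P3 2.2097, P5 5.8836.
Lower quotas: P8 6, P1 2, P3 2, P5 5 (sum 15, leaving 2 seats).
Remainders in descending order: P5 0.8836, P8 0.7281, P3 0.2097, P1 0.1785.
The surplus seats go to P5, P8.

P8: 7, P1: 2, P3: 2, P5: 6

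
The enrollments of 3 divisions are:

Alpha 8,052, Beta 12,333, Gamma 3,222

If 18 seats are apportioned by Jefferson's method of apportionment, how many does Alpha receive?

Standard divisor 23607/18 ≈ 1311.5; standard quotas: Alpha 6.140, Beta 9.404, Gamma 2.457.
Rounding down gives 6, 9, 2 = 17 seats, so the divisor must be adjusted.
With modified divisor 1200: modified quotas Alpha 6.710, Beta 10.277, Gamma 2.685.
Rounding down: Alpha 6, Beta 10, Gamma 2 (total 18).
Alpha receives 6.

6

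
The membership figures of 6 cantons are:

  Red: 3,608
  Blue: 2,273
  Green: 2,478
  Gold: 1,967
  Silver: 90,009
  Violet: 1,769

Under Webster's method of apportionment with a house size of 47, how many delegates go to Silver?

41

Standard divisor 102104/47 ≈ 2172.426; standard quotas: Red 1.661, Blue 1.046, Green 1.141, Gold 0.905, Silver 41.432, Violet 0.814.
Rounding to the nearest integer gives Red 2, Blue 1, Green 1, Gold 1, Silver 41, Violet 1 — total 47, matching the house size, so no adjustment is needed.
Silver receives 41.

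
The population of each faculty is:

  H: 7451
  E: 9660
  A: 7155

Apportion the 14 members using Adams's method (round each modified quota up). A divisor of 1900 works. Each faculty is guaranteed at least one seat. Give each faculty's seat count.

With modified divisor 1900: modified quotas H 3.922, E 5.084, A 3.766.
Rounding up: H 4, E 6, A 4 (total 14).

H 4, E 6, A 4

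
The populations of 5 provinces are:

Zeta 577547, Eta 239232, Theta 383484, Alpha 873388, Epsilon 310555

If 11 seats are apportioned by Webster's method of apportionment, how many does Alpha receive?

Standard divisor 2384206/11 ≈ 216746; standard quotas: Zeta 2.665, Eta 1.104, Theta 1.769, Alpha 4.030, Epsilon 1.433.
Rounding to the nearest integer gives Zeta 3, Eta 1, Theta 2, Alpha 4, Epsilon 1 — total 11, matching the house size, so no adjustment is needed.
Alpha receives 4.

4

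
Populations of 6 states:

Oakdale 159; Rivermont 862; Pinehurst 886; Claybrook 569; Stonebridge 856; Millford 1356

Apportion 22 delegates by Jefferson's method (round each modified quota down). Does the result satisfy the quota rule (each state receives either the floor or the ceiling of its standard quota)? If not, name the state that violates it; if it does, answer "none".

none

Standard quotas: Oakdale 0.746, Rivermont 4.045, Pinehurst 4.158, Claybrook 2.670, Stonebridge 4.017, Millford 6.363.
Jefferson allocation: Oakdale 0, Rivermont 4, Pinehurst 4, Claybrook 3, Stonebridge 4, Millford 7.
Every allocation lies between the lower and upper quota.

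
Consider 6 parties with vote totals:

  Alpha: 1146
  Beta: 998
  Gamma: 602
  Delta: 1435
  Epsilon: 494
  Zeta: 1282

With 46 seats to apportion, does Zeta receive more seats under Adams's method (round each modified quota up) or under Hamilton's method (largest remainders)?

Adams: Alpha 9, Beta 8, Gamma 5, Delta 11, Epsilon 4, Zeta 9.
Hamilton: Alpha 9, Beta 8, Gamma 4, Delta 11, Epsilon 4, Zeta 10.
Zeta gets 9 under Adams and 10 under Hamilton.

Hamilton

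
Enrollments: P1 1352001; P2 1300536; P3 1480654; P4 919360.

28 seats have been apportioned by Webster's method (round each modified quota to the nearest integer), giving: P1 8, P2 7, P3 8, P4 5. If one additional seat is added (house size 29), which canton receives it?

P3

Priority for the next seat is population ÷ (current seats + 0.5).
Priorities: P1 159058.941, P2 173404.800, P3 174194.588, P4 167156.364.
Highest priority: P3.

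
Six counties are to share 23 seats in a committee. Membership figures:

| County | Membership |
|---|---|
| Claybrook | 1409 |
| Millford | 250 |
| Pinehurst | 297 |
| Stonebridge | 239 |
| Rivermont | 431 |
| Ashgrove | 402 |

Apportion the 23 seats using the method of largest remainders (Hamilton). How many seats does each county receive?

Standard divisor: 3028 ÷ 23 ≈ 131.652.
Standard quotas: Claybrook 10.702, Millford 1.899, Pinehurst 2.256, Stonebridge 1.815, Rivermont 3.274, Ashgrove 3.054.
Lower quotas: Claybrook 10, Millford 1, Pinehurst 2, Stonebridge 1, Rivermont 3, Ashgrove 3 (sum 20, leaving 3 seats).
Remainders in descending order: Millford 0.899, Stonebridge 0.815, Claybrook 0.702, Rivermont 0.274, Pinehurst 0.256, Ashgrove 0.054.
The surplus seats go to Millford, Stonebridge, Claybrook.

Claybrook 11; Millford 2; Pinehurst 2; Stonebridge 2; Rivermont 3; Ashgrove 3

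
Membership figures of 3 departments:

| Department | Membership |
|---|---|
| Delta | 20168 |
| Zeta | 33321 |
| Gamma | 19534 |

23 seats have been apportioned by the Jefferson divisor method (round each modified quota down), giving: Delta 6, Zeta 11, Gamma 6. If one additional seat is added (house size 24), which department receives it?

Delta

Priority for the next seat is population ÷ (current seats + 1).
Priorities: Delta 2881.143, Zeta 2776.750, Gamma 2790.571.
Highest priority: Delta.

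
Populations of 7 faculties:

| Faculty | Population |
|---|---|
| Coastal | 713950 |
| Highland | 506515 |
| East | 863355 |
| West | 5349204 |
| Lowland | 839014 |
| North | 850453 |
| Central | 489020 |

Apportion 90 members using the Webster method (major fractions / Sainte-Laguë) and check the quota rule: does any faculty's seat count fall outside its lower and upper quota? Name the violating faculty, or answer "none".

West

Standard quotas: Coastal 6.685, Highland 4.743, East 8.084, West 50.089, Lowland 7.856, North 7.963, Central 4.579.
Webster allocation: Coastal 7, Highland 5, East 8, West 49, Lowland 8, North 8, Central 5.
West has quota 50.089 (lower 50, upper 51) but receives 49 — outside the quota interval.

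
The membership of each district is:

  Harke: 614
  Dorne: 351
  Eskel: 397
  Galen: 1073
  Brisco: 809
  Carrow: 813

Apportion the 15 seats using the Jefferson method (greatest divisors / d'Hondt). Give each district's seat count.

Standard divisor 4057/15 ≈ 270.467; standard quotas: Harke 2.270, Dorne 1.298, Eskel 1.468, Galen 3.967, Brisco 2.991, Carrow 3.006.
Rounding down gives 2, 1, 1, 3, 2, 3 = 12 seats, so the divisor must be adjusted.
With modified divisor 210: modified quotas Harke 2.924, Dorne 1.671, Eskel 1.890, Galen 5.110, Brisco 3.852, Carrow 3.871.
Rounding down: Harke 2, Dorne 1, Eskel 1, Galen 5, Brisco 3, Carrow 3 (total 15).

Harke: 2, Dorne: 1, Eskel: 1, Galen: 5, Brisco: 3, Carrow: 3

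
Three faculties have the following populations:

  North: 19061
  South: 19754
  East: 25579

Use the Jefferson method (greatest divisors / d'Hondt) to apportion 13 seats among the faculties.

Standard divisor 64394/13 ≈ 4953.385; standard quotas: North 3.848, South 3.988, East 5.164.
Rounding down gives 3, 3, 5 = 11 seats, so the divisor must be adjusted.
With modified divisor 4500: modified quotas North 4.236, South 4.390, East 5.684.
Rounding down: North 4, South 4, East 5 (total 13).

North 4, South 4, East 5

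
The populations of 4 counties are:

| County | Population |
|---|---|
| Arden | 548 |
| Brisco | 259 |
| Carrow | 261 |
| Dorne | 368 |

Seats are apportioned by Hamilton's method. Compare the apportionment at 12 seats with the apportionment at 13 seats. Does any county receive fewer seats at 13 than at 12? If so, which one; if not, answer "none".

none

At 12 seats: Arden 5, Brisco 2, Carrow 2, Dorne 3.
At 13 seats: Arden 5, Brisco 2, Carrow 3, Dorne 3.
No county's allocation decreased.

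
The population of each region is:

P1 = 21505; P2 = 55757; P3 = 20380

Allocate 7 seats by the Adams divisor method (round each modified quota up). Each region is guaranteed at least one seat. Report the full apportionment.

P1 2, P2 3, P3 2

Standard divisor 97642/7 ≈ 13948.857; standard quotas: P1 1.542, P2 3.997, P3 1.461.
Rounding up gives 2, 4, 2 = 8 seats, so the divisor must be adjusted.
With modified divisor 19500: modified quotas P1 1.103, P2 2.859, P3 1.045.
Rounding up: P1 2, P2 3, P3 2 (total 7).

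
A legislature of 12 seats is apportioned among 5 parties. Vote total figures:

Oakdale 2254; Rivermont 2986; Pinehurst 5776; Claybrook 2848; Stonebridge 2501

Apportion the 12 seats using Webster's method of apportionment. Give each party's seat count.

Standard divisor 16365/12 ≈ 1363.75; standard quotas: Oakdale 1.653, Rivermont 2.190, Pinehurst 4.235, Claybrook 2.088, Stonebridge 1.834.
Rounding to the nearest integer gives Oakdale 2, Rivermont 2, Pinehurst 4, Claybrook 2, Stonebridge 2 — total 12, matching the house size, so no adjustment is needed.

Oakdale 2; Rivermont 2; Pinehurst 4; Claybrook 2; Stonebridge 2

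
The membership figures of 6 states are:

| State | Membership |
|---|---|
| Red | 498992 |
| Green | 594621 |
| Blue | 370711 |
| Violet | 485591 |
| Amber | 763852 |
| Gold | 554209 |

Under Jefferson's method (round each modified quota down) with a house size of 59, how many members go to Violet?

9

Standard divisor 3267976/59 ≈ 55389.424; standard quotas: Red 9.009, Green 10.735, Blue 6.693, Violet 8.767, Amber 13.791, Gold 10.006.
Rounding down gives 9, 10, 6, 8, 13, 10 = 56 seats, so the divisor must be adjusted.
With modified divisor 53500: modified quotas Red 9.327, Green 11.114, Blue 6.929, Violet 9.076, Amber 14.278, Gold 10.359.
Rounding down: Red 9, Green 11, Blue 6, Violet 9, Amber 14, Gold 10 (total 59).
Violet receives 9.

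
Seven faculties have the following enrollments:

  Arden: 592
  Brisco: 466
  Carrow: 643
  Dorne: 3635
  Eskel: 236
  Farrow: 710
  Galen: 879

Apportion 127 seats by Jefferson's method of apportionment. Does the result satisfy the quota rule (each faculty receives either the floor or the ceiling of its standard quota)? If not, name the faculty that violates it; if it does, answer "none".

Standard quotas: Arden 10.499, Brisco 8.264, Carrow 11.404, Dorne 64.467, Eskel 4.185, Farrow 12.592, Galen 15.589.
Jefferson allocation: Arden 10, Brisco 8, Carrow 11, Dorne 66, Eskel 4, Farrow 12, Galen 16.
Dorne has quota 64.467 (lower 64, upper 65) but receives 66 — outside the quota interval.

Dorne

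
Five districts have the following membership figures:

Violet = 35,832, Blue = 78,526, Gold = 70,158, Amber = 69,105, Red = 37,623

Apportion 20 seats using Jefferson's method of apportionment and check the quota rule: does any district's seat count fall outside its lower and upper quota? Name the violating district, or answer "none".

none

Standard quotas: Violet 2.461, Blue 5.392, Gold 4.818, Amber 4.746, Red 2.584.
Jefferson allocation: Violet 2, Blue 6, Gold 5, Amber 5, Red 2.
Every allocation lies between the lower and upper quota.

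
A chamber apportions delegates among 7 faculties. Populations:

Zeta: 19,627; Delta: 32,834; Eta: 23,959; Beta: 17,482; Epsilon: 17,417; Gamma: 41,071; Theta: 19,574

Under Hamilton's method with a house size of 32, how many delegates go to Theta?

4

Total 171964; standard divisor 171964/32 ≈ 5373.875.
Standard quotas: Zeta 3.6523, Delta 6.1099, Eta 4.4584, Beta 3.2531, Epsilon 3.2411, Gamma 7.6427, Theta 3.6424.
Lower quotas: Zeta 3, Delta 6, Eta 4, Beta 3, Epsilon 3, Gamma 7, Theta 3 (sum 29, leaving 3 seats).
Remainders in descending order: Zeta 0.6523, Gamma 0.6427, Theta 0.6424, Eta 0.4584, Beta 0.2531, Epsilon 0.2411, Delta 0.1099.
Largest remainders: Zeta, Gamma, Theta receive the extra seats.
Theta receives 4.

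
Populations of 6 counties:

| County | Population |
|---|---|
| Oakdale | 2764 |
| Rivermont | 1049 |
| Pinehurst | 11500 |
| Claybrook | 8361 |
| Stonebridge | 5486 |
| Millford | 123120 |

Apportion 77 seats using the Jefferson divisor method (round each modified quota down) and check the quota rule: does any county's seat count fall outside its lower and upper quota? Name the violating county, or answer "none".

Standard quotas: Oakdale 1.398, Rivermont 0.530, Pinehurst 5.815, Claybrook 4.228, Stonebridge 2.774, Millford 62.255.
Jefferson allocation: Oakdale 1, Rivermont 0, Pinehurst 6, Claybrook 4, Stonebridge 2, Millford 64.
Millford has quota 62.255 (lower 62, upper 63) but receives 64 — outside the quota interval.

Millford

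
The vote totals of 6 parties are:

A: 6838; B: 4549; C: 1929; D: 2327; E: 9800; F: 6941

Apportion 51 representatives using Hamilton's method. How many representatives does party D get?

4

Total 32384; standard divisor 32384/51 ≈ 634.98.
Standard quotas: A 10.7688, B 7.1640, C 3.0379, D 3.6647, E 15.4335, F 10.9310.
Lower quotas: A 10, B 7, C 3, D 3, E 15, F 10 (sum 48, leaving 3 seats).
Remainders in descending order: F 0.9310, A 0.7688, D 0.6647, E 0.4335, B 0.1640, C 0.0379.
Largest remainders: F, A, D receive the extra seats.
D receives 4.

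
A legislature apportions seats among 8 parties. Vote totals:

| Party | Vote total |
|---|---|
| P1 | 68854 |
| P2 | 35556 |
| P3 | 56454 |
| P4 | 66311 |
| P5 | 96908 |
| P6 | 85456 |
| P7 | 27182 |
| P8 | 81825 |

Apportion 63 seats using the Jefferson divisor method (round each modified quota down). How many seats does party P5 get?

12

Standard divisor 518546/63 ≈ 8230.889; standard quotas: P1 8.365, P2 4.320, P3 6.859, P4 8.056, P5 11.774, P6 10.382, P7 3.302, P8 9.941.
Rounding down gives 8, 4, 6, 8, 11, 10, 3, 9 = 59 seats, so the divisor must be adjusted.
With modified divisor 7700: modified quotas P1 8.942, P2 4.618, P3 7.332, P4 8.612, P5 12.585, P6 11.098, P7 3.530, P8 10.627.
Rounding down: P1 8, P2 4, P3 7, P4 8, P5 12, P6 11, P7 3, P8 10 (total 63).
P5 receives 12.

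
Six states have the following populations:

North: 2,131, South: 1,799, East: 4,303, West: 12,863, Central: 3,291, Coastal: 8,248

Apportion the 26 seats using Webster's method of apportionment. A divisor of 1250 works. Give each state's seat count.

North 2, South 1, East 3, West 10, Central 3, Coastal 7

With modified divisor 1250: modified quotas North 1.705, South 1.439, East 3.442, West 10.290, Central 2.633, Coastal 6.598.
Rounding to the nearest integer: North 2, South 1, East 3, West 10, Central 3, Coastal 7 (total 26).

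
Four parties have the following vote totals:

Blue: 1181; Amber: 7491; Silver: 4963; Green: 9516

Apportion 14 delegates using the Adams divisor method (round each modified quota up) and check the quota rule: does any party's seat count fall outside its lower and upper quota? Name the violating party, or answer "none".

none

Standard quotas: Blue 0.714, Amber 4.530, Silver 3.001, Green 5.755.
Adams allocation: Blue 1, Amber 4, Silver 3, Green 6.
Every allocation lies between the lower and upper quota.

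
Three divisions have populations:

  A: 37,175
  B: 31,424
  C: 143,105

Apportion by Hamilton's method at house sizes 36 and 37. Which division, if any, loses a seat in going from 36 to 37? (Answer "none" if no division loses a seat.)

At 36 seats: A 6, B 6, C 24.
At 37 seats: A 7, B 5, C 25.
B drops from 6 to 5.

B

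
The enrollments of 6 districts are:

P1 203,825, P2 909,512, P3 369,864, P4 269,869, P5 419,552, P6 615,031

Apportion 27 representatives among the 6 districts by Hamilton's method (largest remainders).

The standard divisor is 2787653/27 ≈ 103246.407.
Standard quotas: P1 1.9742, P2 8.8091, P3 3.5823, P4 2.6138, P5 4.0636, P6 5.9569.
Lower quotas: P1 1, P2 8, P3 3, P4 2, P5 4, P6 5 (sum 23, leaving 4 seats).
Remainders in descending order: P1 0.9742, P6 0.9569, P2 0.8091, P4 0.6138, P3 0.5823, P5 0.0636.
The surplus seats go to P1, P6, P2, P4.

P1: 2, P2: 9, P3: 3, P4: 3, P5: 4, P6: 6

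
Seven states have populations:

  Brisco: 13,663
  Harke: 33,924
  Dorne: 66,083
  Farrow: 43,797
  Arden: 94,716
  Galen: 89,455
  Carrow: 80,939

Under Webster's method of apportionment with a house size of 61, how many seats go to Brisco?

Standard divisor 422577/61 ≈ 6927.492; standard quotas: Brisco 1.972, Harke 4.897, Dorne 9.539, Farrow 6.322, Arden 13.672, Galen 12.913, Carrow 11.684.
Rounding to the nearest integer gives 2, 5, 10, 6, 14, 13, 12 = 62 seats, so the divisor must be adjusted.
With modified divisor 7000: modified quotas Brisco 1.952, Harke 4.846, Dorne 9.440, Farrow 6.257, Arden 13.531, Galen 12.779, Carrow 11.563.
Rounding to the nearest integer: Brisco 2, Harke 5, Dorne 9, Farrow 6, Arden 14, Galen 13, Carrow 12 (total 61).
Brisco receives 2.

2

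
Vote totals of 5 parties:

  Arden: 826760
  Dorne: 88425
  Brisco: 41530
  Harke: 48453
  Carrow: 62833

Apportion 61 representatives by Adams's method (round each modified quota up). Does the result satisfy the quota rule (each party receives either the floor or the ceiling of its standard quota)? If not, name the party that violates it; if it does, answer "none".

Arden

Standard quotas: Arden 47.221, Dorne 5.050, Brisco 2.372, Harke 2.767, Carrow 3.589.
Adams allocation: Arden 46, Dorne 5, Brisco 3, Harke 3, Carrow 4.
Arden has quota 47.221 (lower 47, upper 48) but receives 46 — outside the quota interval.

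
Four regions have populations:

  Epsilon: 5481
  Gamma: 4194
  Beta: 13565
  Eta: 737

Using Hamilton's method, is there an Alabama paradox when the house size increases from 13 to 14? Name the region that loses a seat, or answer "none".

Eta

At 13 seats: Epsilon 3, Gamma 2, Beta 7, Eta 1.
At 14 seats: Epsilon 3, Gamma 3, Beta 8, Eta 0.
Eta drops from 1 to 0.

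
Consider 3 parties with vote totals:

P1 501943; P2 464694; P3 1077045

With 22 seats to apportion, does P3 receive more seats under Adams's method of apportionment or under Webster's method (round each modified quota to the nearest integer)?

Webster

Adams: P1 6, P2 5, P3 11.
Webster: P1 5, P2 5, P3 12.
P3 gets 11 under Adams and 12 under Webster.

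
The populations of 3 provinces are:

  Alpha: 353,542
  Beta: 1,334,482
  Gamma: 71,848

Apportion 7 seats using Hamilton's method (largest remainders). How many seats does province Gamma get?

The standard divisor is 1759872/7 ≈ 251410.286.
Standard quotas: Alpha 1.4062, Beta 5.3080, Gamma 0.2858.
Lower quotas: Alpha 1, Beta 5, Gamma 0 (sum 6, leaving 1 seat).
Remainders in descending order: Alpha 0.4062, Beta 0.3080, Gamma 0.2858.
Largest remainder: Alpha receives the extra seat.
Gamma receives 0.

0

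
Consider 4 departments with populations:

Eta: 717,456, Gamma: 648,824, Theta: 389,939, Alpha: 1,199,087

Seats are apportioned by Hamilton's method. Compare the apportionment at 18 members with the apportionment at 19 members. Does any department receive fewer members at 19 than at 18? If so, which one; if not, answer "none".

At 18 seats: Eta 4, Gamma 4, Theta 3, Alpha 7.
At 19 seats: Eta 5, Gamma 4, Theta 2, Alpha 8.
Theta drops from 3 to 2.

Theta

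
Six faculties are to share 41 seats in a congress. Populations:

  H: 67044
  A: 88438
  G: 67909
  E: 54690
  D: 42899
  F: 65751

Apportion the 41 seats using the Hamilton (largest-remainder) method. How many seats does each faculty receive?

H=7; A=9; G=7; E=6; D=5; F=7

Standard divisor: 386731 ÷ 41 ≈ 9432.463.
Standard quotas: H 7.1078, A 9.3759, G 7.1995, E 5.7981, D 4.5480, F 6.9707.
Lower quotas: H 7, A 9, G 7, E 5, D 4, F 6 (sum 38, leaving 3 seats).
Remainders in descending order: F 0.9707, E 0.7981, D 0.5480, A 0.3759, G 0.1995, H 0.1078.
The surplus seats go to F, E, D.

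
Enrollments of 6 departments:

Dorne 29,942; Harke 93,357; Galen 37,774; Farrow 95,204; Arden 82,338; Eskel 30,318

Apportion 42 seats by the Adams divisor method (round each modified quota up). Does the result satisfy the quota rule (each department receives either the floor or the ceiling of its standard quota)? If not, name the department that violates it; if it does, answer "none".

none

Standard quotas: Dorne 3.409, Harke 10.628, Galen 4.300, Farrow 10.838, Arden 9.374, Eskel 3.451.
Adams allocation: Dorne 4, Harke 10, Galen 4, Farrow 11, Arden 9, Eskel 4.
Every allocation lies between the lower and upper quota.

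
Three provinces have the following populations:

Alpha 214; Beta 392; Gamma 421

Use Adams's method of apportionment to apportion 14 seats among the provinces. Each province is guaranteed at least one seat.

Alpha 3, Beta 5, Gamma 6

Standard divisor 1027/14 ≈ 73.357; standard quotas: Alpha 2.917, Beta 5.344, Gamma 5.739.
Rounding up gives 3, 6, 6 = 15 seats, so the divisor must be adjusted.
With modified divisor 80: modified quotas Alpha 2.675, Beta 4.900, Gamma 5.263.
Rounding up: Alpha 3, Beta 5, Gamma 6 (total 14).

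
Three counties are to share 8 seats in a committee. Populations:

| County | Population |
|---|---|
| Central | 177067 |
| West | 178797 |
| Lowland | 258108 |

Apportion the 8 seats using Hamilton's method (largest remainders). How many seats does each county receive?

Central=2, West=2, Lowland=4

Total 613972; standard divisor 613972/8 ≈ 76746.5.
Standard quotas: Central 2.3072, West 2.3297, Lowland 3.3631.
Lower quotas: Central 2, West 2, Lowland 3 (sum 7, leaving 1 seat).
Remainders in descending order: Lowland 0.3631, West 0.3297, Central 0.3072.
The surplus seat goes to Lowland.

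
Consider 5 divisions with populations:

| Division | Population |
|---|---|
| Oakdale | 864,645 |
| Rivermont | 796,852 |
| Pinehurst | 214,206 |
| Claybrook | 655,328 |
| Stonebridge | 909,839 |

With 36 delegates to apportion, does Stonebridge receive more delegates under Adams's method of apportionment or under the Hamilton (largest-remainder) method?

Hamilton

Adams: Oakdale 9, Rivermont 8, Pinehurst 3, Claybrook 7, Stonebridge 9.
Hamilton: Oakdale 9, Rivermont 8, Pinehurst 2, Claybrook 7, Stonebridge 10.
Stonebridge gets 9 under Adams and 10 under Hamilton.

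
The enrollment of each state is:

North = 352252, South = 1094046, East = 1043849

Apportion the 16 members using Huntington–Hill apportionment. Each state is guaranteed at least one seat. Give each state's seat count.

With divisor 153634: modified quotas North 2.293, South 7.121, East 6.794.
Geometric-mean thresholds: North √(2·3)=2.449, South √(7·8)=7.483, East √(6·7)=6.481.
Each quota rounded against its threshold gives North 2, South 7, East 7 (total 16).

North=2; South=7; East=7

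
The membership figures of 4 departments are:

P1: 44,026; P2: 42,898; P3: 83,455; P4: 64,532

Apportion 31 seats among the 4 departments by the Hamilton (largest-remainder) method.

P1 6; P2 6; P3 11; P4 8

Standard divisor: 234911 ÷ 31 ≈ 7577.774.
Standard quotas: P1 5.8099, P2 5.6610, P3 11.0131, P4 8.5160.
Lower quotas: P1 5, P2 5, P3 11, P4 8 (sum 29, leaving 2 seats).
Remainders in descending order: P1 0.8099, P2 0.6610, P4 0.5160, P3 0.0131.
Largest remainders: P1, P2 receive the extra seats.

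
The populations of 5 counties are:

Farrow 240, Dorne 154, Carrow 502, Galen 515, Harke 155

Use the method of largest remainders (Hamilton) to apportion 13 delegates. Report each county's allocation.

Farrow 2, Dorne 1, Carrow 4, Galen 4, Harke 2

Standard divisor: 1566 ÷ 13 ≈ 120.462.
Standard quotas: Farrow 1.992, Dorne 1.278, Carrow 4.167, Galen 4.275, Harke 1.287.
Lower quotas: Farrow 1, Dorne 1, Carrow 4, Galen 4, Harke 1 (sum 11, leaving 2 seats).
Remainders in descending order: Farrow 0.992, Harke 0.287, Dorne 0.278, Galen 0.275, Carrow 0.167.
The surplus seats go to Farrow, Harke.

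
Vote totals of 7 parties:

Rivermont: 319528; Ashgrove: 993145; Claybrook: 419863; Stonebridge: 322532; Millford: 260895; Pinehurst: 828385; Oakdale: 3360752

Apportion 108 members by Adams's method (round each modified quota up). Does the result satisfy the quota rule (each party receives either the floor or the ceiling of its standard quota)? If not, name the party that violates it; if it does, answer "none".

Oakdale

Standard quotas: Rivermont 5.305, Ashgrove 16.489, Claybrook 6.971, Stonebridge 5.355, Millford 4.331, Pinehurst 13.753, Oakdale 55.796.
Adams allocation: Rivermont 6, Ashgrove 16, Claybrook 7, Stonebridge 6, Millford 5, Pinehurst 14, Oakdale 54.
Oakdale has quota 55.796 (lower 55, upper 56) but receives 54 — outside the quota interval.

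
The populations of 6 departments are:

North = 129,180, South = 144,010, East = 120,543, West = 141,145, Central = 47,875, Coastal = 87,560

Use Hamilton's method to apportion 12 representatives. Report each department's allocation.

The standard divisor is 670313/12 ≈ 55859.417.
Standard quotas: North 2.3126, South 2.5781, East 2.1580, West 2.5268, Central 0.8571, Coastal 1.5675.
Lower quotas: North 2, South 2, East 2, West 2, Central 0, Coastal 1 (sum 9, leaving 3 seats).
Remainders in descending order: Central 0.8571, South 0.5781, Coastal 0.5675, West 0.5268, North 0.3126, East 0.1580.
The surplus seats go to Central, South, Coastal.

North 2, South 3, East 2, West 2, Central 1, Coastal 2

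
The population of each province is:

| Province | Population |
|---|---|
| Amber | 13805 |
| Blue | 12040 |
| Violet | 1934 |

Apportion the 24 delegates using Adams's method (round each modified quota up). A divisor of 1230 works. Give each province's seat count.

With modified divisor 1230: modified quotas Amber 11.224, Blue 9.789, Violet 1.572.
Rounding up: Amber 12, Blue 10, Violet 2 (total 24).

Amber=12, Blue=10, Violet=2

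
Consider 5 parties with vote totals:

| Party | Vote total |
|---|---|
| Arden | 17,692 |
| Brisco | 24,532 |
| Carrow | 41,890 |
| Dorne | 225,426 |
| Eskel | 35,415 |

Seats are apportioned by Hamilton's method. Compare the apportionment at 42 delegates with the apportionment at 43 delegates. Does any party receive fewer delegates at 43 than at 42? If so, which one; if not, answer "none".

At 42 seats: Arden 2, Brisco 3, Carrow 5, Dorne 28, Eskel 4.
At 43 seats: Arden 2, Brisco 3, Carrow 5, Dorne 28, Eskel 5.
No party's allocation decreased.

none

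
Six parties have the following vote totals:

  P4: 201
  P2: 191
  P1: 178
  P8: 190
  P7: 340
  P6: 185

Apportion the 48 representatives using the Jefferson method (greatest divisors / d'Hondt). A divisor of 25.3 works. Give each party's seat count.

With modified divisor 25.3: modified quotas P4 7.945, P2 7.549, P1 7.036, P8 7.510, P7 13.439, P6 7.312.
Rounding down: P4 7, P2 7, P1 7, P8 7, P7 13, P6 7 (total 48).

P4 7, P2 7, P1 7, P8 7, P7 13, P6 7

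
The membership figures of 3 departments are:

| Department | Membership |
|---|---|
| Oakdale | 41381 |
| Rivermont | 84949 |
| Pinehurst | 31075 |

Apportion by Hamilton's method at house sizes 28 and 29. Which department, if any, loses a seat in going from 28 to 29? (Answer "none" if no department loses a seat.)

At 28 seats: Oakdale 7, Rivermont 15, Pinehurst 6.
At 29 seats: Oakdale 7, Rivermont 16, Pinehurst 6.
No department's allocation decreased.

none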